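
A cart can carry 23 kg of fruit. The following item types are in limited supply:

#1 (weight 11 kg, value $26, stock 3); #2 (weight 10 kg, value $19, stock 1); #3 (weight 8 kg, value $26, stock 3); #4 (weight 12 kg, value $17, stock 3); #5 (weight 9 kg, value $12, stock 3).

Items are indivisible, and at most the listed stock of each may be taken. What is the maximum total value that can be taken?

Best selections within weight 23 and stock limits:
- 2×#3: weight 16, value 52
- 1×#1 + 1×#3: weight 19, value 52
- 2×#1: weight 22, value 52
- 1×#2 + 1×#3: weight 18, value 45
Best: $52.

$52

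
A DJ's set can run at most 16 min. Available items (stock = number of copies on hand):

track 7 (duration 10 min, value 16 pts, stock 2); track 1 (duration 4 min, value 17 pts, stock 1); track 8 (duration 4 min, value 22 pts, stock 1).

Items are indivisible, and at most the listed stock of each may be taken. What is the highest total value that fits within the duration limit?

Best selections within duration 16 and stock limits:
- 1×track 1 + 1×track 8: duration 8, value 39
- 1×track 7 + 1×track 8: duration 14, value 38
Best: 39 pts.

39 pts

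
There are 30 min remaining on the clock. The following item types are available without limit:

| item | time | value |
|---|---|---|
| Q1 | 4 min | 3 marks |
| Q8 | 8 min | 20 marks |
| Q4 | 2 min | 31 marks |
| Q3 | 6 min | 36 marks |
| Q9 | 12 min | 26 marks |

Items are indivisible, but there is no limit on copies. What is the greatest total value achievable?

Best value-per-unit is Q4 at 31/2, and filling with it alone uses time 15×2=30. No mix of the others beats 15×31 = 465.

465 marks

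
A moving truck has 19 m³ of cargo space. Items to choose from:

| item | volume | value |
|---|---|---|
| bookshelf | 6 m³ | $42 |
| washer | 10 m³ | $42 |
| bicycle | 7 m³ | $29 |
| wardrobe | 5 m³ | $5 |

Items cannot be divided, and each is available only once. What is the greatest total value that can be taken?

Check high-value combinations within 19 m³:
- bookshelf+washer: volume 6+10=16, value 42+42=84
- bookshelf+bicycle+wardrobe: volume 6+7+5=18, value 42+29+5=76
- bookshelf+bicycle: volume 6+7=13, value 42+29=71
- washer+bicycle: volume 10+7=17, value 42+29=71
Best: $84.

$84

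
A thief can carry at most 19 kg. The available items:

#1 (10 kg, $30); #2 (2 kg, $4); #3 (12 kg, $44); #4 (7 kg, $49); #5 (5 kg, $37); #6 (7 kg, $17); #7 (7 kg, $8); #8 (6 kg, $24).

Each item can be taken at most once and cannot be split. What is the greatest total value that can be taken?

This is a 0/1 knapsack; check combinations near the capacity.
- #4+#5+#8: weight 7+5+6=18, value 49+37+24=110
- #4+#5+#6: weight 7+5+7=19, value 49+37+17=103
- #4+#5+#7: weight 7+5+7=19, value 49+37+8=94
- #3+#4: weight 12+7=19, value 44+49=93
- #2+#4+#5: weight 2+7+5=14, value 4+49+37=90
Best: $110.

$110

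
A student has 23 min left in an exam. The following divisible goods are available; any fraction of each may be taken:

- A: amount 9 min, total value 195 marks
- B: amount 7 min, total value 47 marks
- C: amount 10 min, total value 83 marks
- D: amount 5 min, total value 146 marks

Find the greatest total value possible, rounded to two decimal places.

415.70

Take in order of value per unit:
- D (146/5 per unit): all 5 → value 146, running total 146.00
- A (195/9 per unit): all 9 → value 195, running total 341.00
- C (83/10 per unit): 9 of 10 → value 9×83/10 = 74.7000, running total 415.70
Total 415.70.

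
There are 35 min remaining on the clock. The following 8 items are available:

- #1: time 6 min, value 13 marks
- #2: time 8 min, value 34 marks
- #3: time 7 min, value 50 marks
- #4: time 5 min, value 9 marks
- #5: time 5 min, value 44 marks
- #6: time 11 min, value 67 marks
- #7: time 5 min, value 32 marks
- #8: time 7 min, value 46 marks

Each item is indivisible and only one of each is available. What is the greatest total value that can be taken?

This is a 0/1 knapsack; check combinations near the capacity.
- #3+#5+#6+#7+#8: time 7+5+11+5+7=35, value 50+44+67+32+46=239
- #3+#4+#5+#6+#8: time 7+5+5+11+7=35, value 50+9+44+67+46=216
- #3+#5+#6+#8: time 7+5+11+7=30, value 50+44+67+46=207
Best: 239 marks.

239 marks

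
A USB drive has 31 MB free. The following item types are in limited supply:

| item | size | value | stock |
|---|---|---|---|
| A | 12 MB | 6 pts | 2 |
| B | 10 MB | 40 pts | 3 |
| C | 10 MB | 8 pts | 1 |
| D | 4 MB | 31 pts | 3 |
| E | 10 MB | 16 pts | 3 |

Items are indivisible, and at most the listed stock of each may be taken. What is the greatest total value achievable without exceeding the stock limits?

Best selections within size 31 and stock limits:
- 2×B + 2×D: size 28, value 142
- 1×B + 3×D: size 22, value 133
- 3×B: size 30, value 120
- 1×B + 2×D + 1×E: size 28, value 118
Best: 142 pts.

142 pts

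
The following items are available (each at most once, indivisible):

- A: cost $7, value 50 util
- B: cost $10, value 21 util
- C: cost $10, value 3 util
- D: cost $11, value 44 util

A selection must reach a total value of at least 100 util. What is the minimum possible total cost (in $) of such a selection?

Subsets with value ≥ 100, sorted by total cost:
- A+B+D: cost 28, value 115
- A+B+C+D: cost 38, value 118
Minimum cost: 28 $.

28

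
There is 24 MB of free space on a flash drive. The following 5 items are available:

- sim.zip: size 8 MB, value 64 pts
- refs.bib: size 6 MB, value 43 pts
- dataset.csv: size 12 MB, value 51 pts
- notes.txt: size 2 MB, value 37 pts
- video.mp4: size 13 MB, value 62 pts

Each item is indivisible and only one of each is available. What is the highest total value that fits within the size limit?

This is a 0/1 knapsack; check combinations near the capacity.
- sim.zip+notes.txt+video.mp4: size 8+2+13=23, value 64+37+62=163
- sim.zip+dataset.csv+notes.txt: size 8+12+2=22, value 64+51+37=152
- sim.zip+refs.bib+notes.txt: size 8+6+2=16, value 64+43+37=144
Best: 163 pts.

163 pts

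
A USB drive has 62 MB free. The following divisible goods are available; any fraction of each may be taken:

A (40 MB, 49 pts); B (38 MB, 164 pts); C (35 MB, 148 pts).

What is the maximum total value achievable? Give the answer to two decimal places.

265.49

Take in order of value per unit:
- B (164/38 per unit): all 38 → value 164, running total 164.00
- C (148/35 per unit): 24 of 35 → value 24×148/35 = 101.4857, running total 265.49
Total 265.49.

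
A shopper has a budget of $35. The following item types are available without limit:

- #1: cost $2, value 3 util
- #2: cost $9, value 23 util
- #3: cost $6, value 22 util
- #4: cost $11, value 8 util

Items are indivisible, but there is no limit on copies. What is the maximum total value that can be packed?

Best value-per-unit is #3 at 22/6; filling with it alone gives 5×22 = 110.
Optimal mix: 2×#1 + 5×#3 → cost 34, value 116.

116 util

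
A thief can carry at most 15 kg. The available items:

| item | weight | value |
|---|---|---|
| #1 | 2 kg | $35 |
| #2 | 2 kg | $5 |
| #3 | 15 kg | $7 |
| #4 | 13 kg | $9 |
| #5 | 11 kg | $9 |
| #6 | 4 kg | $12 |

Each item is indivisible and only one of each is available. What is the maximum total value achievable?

$52

Check high-value combinations within 15 kg:
- #1+#2+#6: weight 2+2+4=8, value 35+5+12=52
- #1+#2+#5: weight 2+2+11=15, value 35+5+9=49
- #1+#6: weight 2+4=6, value 35+12=47
- #1+#5: weight 2+11=13, value 35+9=44
- #1+#4: weight 2+13=15, value 35+9=44
Best: $52.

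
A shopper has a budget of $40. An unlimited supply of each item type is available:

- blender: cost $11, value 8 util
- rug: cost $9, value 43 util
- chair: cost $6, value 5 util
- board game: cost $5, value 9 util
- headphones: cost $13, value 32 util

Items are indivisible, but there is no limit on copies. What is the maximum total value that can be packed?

172 util

Best value-per-unit is rug at 43/9, and filling with it alone uses cost 4×9=36. No mix of the others beats 4×43 = 172.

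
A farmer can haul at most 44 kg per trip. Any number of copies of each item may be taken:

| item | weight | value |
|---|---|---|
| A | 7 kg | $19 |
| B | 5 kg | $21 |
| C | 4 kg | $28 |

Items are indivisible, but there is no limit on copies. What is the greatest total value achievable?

$308

Best value-per-unit is C at 28/4, and filling with it alone uses weight 11×4=44. No mix of the others beats 11×28 = 308.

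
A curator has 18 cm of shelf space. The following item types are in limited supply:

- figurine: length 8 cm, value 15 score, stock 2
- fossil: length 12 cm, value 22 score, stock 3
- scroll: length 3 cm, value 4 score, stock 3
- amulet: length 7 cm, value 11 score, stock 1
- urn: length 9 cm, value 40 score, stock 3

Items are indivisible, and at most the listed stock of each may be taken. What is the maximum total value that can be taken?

80 score

Best selections within length 18 and stock limits:
- 2×urn: length 18, value 80
- 1×figurine + 1×urn: length 17, value 55
Best: 80 score.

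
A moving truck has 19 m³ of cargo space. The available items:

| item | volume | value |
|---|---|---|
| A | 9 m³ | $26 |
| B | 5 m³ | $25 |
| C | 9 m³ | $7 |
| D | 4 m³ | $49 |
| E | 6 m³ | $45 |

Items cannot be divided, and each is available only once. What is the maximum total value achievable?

Check high-value combinations within 19 m³:
- A+D+E: volume 9+4+6=19, value 26+49+45=120
- B+D+E: volume 5+4+6=15, value 25+49+45=119
- C+D+E: volume 9+4+6=19, value 7+49+45=101
Best: $120.

$120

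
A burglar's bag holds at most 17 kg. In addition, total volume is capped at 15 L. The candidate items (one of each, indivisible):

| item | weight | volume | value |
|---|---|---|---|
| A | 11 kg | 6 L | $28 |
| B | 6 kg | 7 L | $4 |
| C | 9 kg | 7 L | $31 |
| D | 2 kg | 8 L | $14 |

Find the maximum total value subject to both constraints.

$45

Feasible sets respecting both limits:
- C+D: weight 11, volume 15, value 45
- A+D: weight 13, volume 14, value 42
- B+C: weight 15, volume 14, value 35
Best: $45.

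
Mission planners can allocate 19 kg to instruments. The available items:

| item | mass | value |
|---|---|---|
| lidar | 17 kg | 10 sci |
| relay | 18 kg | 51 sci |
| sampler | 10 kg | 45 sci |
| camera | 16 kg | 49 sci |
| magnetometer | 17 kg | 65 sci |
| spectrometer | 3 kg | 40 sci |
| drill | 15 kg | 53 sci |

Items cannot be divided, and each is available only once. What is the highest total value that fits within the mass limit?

93 sci

Check high-value combinations within 19 kg:
- spectrometer+drill: mass 3+15=18, value 40+53=93
- camera+spectrometer: mass 16+3=19, value 49+40=89
- sampler+spectrometer: mass 10+3=13, value 45+40=85
- magnetometer: mass 17, value 65
- drill: mass 15, value 53
Best: 93 sci.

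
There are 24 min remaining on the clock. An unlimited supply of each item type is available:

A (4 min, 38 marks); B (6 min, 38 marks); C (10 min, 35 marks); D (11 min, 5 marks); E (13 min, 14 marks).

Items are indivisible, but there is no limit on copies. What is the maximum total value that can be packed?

228 marks

Best value-per-unit is A at 38/4, and filling with it alone uses time 6×4=24. No mix of the others beats 6×38 = 228.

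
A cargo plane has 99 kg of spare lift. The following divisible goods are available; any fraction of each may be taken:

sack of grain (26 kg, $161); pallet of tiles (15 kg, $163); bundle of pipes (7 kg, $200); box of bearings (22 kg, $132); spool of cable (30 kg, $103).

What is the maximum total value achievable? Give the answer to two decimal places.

Take in order of value per unit:
- bundle of pipes (200/7 per unit): all 7 → value 200, running total 200.00
- pallet of tiles (163/15 per unit): all 15 → value 163, running total 363.00
- sack of grain (161/26 per unit): all 26 → value 161, running total 524.00
- box of bearings (132/22 per unit): all 22 → value 132, running total 656.00
- spool of cable (103/30 per unit): 29 of 30 → value 29×103/30 = 99.5667, running total 755.57
Total 755.57.

755.57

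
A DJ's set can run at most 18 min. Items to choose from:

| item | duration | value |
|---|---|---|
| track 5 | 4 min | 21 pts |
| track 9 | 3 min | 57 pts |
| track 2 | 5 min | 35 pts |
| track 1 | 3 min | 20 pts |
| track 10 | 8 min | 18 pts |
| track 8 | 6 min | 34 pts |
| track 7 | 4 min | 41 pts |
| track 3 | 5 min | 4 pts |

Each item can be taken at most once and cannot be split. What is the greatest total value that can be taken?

Check high-value combinations within 18 min:
- track 9+track 2+track 8+track 7: duration 3+5+6+4=18, value 57+35+34+41=167
- track 5+track 9+track 2+track 7: duration 4+3+5+4=16, value 21+57+35+41=154
- track 9+track 2+track 1+track 7: duration 3+5+3+4=15, value 57+35+20+41=153
Best: 167 pts.

167 pts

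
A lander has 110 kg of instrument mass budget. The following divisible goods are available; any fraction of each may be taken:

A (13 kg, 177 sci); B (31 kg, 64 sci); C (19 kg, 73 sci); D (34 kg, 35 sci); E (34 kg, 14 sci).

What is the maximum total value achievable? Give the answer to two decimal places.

354.35

Take in order of value per unit:
- A (177/13 per unit): all 13 → value 177, running total 177.00
- C (73/19 per unit): all 19 → value 73, running total 250.00
- B (64/31 per unit): all 31 → value 64, running total 314.00
- D (35/34 per unit): all 34 → value 35, running total 349.00
- E (14/34 per unit): 13 of 34 → value 13×14/34 = 5.3529, running total 354.35
Total 354.35.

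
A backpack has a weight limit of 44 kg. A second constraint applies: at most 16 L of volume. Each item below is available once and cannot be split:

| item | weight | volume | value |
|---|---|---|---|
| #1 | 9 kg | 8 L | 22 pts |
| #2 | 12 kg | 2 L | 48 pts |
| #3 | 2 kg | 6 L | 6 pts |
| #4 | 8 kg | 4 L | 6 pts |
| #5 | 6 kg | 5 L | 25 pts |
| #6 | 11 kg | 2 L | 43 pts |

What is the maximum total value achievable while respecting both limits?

122 pts

Feasible sets respecting both limits:
- #2+#3+#5+#6: weight 31, volume 15, value 122
- #2+#4+#5+#6: weight 37, volume 13, value 122
- #1+#2+#4+#6: weight 40, volume 16, value 119
Best: 122 pts.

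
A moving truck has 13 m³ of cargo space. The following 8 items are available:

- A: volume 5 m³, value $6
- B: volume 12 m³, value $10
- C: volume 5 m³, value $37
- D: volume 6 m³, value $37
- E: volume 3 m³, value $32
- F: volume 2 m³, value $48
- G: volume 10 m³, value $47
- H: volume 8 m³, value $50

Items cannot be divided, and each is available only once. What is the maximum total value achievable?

$130

Check high-value combinations within 13 m³:
- E+F+H: volume 3+2+8=13, value 32+48+50=130
- C+D+F: volume 5+6+2=13, value 37+37+48=122
- C+E+F: volume 5+3+2=10, value 37+32+48=117
- D+E+F: volume 6+3+2=11, value 37+32+48=117
- F+H: volume 2+8=10, value 48+50=98
Best: $130.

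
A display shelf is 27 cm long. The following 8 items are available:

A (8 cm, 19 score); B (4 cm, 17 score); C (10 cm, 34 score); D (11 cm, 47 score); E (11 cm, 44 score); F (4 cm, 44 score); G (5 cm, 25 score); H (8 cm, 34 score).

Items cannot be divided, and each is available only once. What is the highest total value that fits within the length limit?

Check high-value combinations within 27 cm:
- B+D+F+H: length 4+11+4+8=27, value 17+47+44+34=142
- B+E+F+H: length 4+11+4+8=27, value 17+44+44+34=139
- C+F+G+H: length 10+4+5+8=27, value 34+44+25+34=137
Best: 142 score.

142 score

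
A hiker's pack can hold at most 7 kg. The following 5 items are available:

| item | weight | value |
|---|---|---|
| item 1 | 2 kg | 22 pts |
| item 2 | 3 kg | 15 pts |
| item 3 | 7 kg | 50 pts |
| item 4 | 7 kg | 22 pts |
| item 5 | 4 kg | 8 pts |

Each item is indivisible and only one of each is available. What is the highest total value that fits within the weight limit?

Check high-value combinations within 7 kg:
- item 3: weight 7, value 50
- item 1+item 2: weight 2+3=5, value 22+15=37
- item 1+item 5: weight 2+4=6, value 22+8=30
Best: 50 pts.

50 pts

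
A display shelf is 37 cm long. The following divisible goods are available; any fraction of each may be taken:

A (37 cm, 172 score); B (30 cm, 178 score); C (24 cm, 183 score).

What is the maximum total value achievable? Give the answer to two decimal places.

260.13

Take in order of value per unit:
- C (183/24 per unit): all 24 → value 183, running total 183.00
- B (178/30 per unit): 13 of 30 → value 13×178/30 = 77.1333, running total 260.13
Total 260.13.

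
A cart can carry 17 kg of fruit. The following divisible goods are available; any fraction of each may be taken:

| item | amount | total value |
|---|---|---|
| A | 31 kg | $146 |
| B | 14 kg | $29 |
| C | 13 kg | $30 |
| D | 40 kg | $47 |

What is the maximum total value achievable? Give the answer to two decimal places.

Take in order of value per unit:
- A (146/31 per unit): 17 of 31 → value 17×146/31 = 80.0645, running total 80.06
Total 80.06.

80.06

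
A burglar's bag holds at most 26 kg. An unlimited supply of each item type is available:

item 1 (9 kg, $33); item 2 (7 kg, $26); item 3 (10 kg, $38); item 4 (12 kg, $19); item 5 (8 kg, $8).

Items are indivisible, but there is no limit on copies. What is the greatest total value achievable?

$97

Best value-per-unit is item 3 at 38/10; filling with it alone gives 2×38 = 76.
Optimal mix: 1×item 1 + 1×item 2 + 1×item 3 → weight 26, value 97.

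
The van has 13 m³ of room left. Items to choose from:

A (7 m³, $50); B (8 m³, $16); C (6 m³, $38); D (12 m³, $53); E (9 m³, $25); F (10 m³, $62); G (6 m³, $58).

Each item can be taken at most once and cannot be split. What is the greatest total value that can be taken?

$108

Check high-value combinations within 13 m³:
- A+G: volume 7+6=13, value 50+58=108
- C+G: volume 6+6=12, value 38+58=96
- A+C: volume 7+6=13, value 50+38=88
Best: $108.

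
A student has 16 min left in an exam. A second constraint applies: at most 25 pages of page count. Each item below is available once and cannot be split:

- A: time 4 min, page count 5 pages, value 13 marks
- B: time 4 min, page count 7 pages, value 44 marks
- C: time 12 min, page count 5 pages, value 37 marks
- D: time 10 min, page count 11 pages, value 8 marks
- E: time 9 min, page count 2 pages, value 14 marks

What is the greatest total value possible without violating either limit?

81 marks

Feasible sets respecting both limits:
- B+C: time 16, page count 12, value 81
- B+E: time 13, page count 9, value 58
- A+B: time 8, page count 12, value 57
Best: 81 marks.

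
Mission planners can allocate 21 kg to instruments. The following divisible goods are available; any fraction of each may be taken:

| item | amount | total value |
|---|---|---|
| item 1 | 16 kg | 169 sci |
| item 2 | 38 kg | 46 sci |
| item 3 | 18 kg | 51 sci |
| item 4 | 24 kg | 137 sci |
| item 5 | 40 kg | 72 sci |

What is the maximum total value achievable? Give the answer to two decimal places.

197.54

Take in order of value per unit:
- item 1 (169/16 per unit): all 16 → value 169, running total 169.00
- item 4 (137/24 per unit): 5 of 24 → value 5×137/24 = 28.5417, running total 197.54
Total 197.54.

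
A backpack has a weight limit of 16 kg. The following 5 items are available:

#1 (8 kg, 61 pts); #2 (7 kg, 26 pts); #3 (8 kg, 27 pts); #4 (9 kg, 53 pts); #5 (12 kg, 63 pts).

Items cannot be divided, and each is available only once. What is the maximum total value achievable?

Check high-value combinations within 16 kg:
- #1+#3: weight 8+8=16, value 61+27=88
- #1+#2: weight 8+7=15, value 61+26=87
- #2+#4: weight 7+9=16, value 26+53=79
- #5: weight 12, value 63
- #1: weight 8, value 61
Best: 88 pts.

88 pts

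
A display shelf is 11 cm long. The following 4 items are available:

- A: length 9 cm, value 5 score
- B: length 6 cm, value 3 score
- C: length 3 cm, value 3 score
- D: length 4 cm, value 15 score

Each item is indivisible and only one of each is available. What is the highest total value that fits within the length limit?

18 score

This is a 0/1 knapsack; check combinations near the capacity.
- C+D: length 3+4=7, value 3+15=18
- B+D: length 6+4=10, value 3+15=18
- D: length 4, value 15
Best: 18 score.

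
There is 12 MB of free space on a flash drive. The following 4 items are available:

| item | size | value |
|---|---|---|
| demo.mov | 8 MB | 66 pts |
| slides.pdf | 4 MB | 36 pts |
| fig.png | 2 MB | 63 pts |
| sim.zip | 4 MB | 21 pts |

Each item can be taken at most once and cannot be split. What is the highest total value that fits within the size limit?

129 pts

Check high-value combinations within 12 MB:
- demo.mov+fig.png: size 8+2=10, value 66+63=129
- slides.pdf+fig.png+sim.zip: size 4+2+4=10, value 36+63+21=120
- demo.mov+slides.pdf: size 8+4=12, value 66+36=102
Best: 129 pts.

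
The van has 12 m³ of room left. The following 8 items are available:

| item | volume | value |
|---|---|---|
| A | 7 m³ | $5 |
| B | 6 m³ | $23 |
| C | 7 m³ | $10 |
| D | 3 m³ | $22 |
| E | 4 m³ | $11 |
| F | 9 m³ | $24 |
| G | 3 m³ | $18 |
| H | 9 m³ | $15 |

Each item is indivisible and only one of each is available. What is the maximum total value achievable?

This is a 0/1 knapsack; check combinations near the capacity.
- B+D+G: volume 6+3+3=12, value 23+22+18=63
- D+E+G: volume 3+4+3=10, value 22+11+18=51
- D+F: volume 3+9=12, value 22+24=46
- B+D: volume 6+3=9, value 23+22=45
Best: $63.

$63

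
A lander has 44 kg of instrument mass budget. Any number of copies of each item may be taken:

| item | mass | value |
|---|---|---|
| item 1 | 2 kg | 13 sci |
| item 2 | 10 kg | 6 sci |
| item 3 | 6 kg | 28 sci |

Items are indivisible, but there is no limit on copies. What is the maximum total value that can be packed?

286 sci

Best value-per-unit is item 1 at 13/2, and filling with it alone uses mass 22×2=44. No mix of the others beats 22×13 = 286.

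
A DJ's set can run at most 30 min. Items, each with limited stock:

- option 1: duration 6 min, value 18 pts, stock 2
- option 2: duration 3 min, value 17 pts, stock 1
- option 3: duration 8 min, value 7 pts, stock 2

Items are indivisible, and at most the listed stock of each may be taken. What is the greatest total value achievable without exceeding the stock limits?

60 pts

Top feasible selections:
- 2×option 1 + 1×option 2 + 1×option 3: duration 23, value 60
- 2×option 1 + 1×option 2: duration 15, value 53
- 2×option 1 + 2×option 3: duration 28, value 50
- 1×option 1 + 1×option 2 + 2×option 3: duration 25, value 49
Best: 60 pts.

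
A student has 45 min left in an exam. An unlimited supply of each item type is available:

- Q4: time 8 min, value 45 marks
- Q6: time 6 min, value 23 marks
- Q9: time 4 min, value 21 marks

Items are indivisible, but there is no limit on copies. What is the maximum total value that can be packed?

246 marks

Best value-per-unit is Q4 at 45/8; filling with it alone gives 5×45 = 225.
Optimal mix: 5×Q4 + 1×Q9 → time 44, value 246.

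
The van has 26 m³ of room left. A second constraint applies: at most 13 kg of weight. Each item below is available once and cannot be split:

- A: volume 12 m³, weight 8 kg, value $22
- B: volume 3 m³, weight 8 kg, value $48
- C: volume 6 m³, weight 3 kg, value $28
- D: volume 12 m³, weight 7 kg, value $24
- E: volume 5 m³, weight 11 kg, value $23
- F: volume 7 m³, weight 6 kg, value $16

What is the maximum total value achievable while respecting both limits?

Feasible sets respecting both limits:
- B+C: volume 9, weight 11, value 76
- C+D: volume 18, weight 10, value 52
- A+C: volume 18, weight 11, value 50
Best: $76.

$76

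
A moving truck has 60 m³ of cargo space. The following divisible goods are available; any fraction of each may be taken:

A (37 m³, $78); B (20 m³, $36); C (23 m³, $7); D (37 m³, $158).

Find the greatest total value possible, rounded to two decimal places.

Take in order of value per unit:
- D (158/37 per unit): all 37 → value 158, running total 158.00
- A (78/37 per unit): 23 of 37 → value 23×78/37 = 48.4865, running total 206.49
Total 206.49.

206.49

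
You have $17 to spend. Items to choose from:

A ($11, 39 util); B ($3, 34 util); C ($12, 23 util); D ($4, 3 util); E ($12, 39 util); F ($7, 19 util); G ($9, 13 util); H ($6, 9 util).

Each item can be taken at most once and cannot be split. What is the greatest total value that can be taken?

73 util

This is a 0/1 knapsack; check combinations near the capacity.
- A+B: cost 11+3=14, value 39+34=73
- B+E: cost 3+12=15, value 34+39=73
- B+F+H: cost 3+7+6=16, value 34+19+9=62
- B+C: cost 3+12=15, value 34+23=57
- B+D+F: cost 3+4+7=14, value 34+3+19=56
Best: 73 util.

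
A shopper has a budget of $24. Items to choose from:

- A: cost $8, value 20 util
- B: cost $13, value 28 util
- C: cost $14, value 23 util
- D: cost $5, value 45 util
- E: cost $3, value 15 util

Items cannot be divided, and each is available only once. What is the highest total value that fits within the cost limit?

88 util

Check high-value combinations within $24:
- B+D+E: cost 13+5+3=21, value 28+45+15=88
- C+D+E: cost 14+5+3=22, value 23+45+15=83
- A+D+E: cost 8+5+3=16, value 20+45+15=80
- B+D: cost 13+5=18, value 28+45=73
- C+D: cost 14+5=19, value 23+45=68
Best: 88 util.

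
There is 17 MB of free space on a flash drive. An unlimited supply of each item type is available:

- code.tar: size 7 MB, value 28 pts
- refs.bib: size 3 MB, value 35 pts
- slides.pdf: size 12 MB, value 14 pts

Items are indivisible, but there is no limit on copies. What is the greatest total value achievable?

Best value-per-unit is refs.bib at 35/3, and filling with it alone uses size 5×3=15. No mix of the others beats 5×35 = 175.

175 pts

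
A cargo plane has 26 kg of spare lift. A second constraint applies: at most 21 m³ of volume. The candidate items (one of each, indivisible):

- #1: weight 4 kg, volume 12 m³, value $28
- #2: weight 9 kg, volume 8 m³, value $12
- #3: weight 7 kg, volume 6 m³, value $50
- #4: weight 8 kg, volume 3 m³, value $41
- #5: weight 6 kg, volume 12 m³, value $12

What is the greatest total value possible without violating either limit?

$119

Feasible sets respecting both limits:
- #1+#3+#4: weight 19, volume 21, value 119
- #2+#3+#4: weight 24, volume 17, value 103
- #3+#4+#5: weight 21, volume 21, value 103
- #3+#4: weight 15, volume 9, value 91
Best: $119.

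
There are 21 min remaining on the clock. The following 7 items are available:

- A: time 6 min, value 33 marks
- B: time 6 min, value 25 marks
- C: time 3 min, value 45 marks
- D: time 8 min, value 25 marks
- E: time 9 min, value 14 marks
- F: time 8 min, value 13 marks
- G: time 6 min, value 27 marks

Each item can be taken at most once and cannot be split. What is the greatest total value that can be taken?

Check high-value combinations within 21 min:
- A+B+C+G: time 6+6+3+6=21, value 33+25+45+27=130
- A+C+G: time 6+3+6=15, value 33+45+27=105
- A+B+C: time 6+6+3=15, value 33+25+45=103
- A+C+D: time 6+3+8=17, value 33+45+25=103
Best: 130 marks.

130 marks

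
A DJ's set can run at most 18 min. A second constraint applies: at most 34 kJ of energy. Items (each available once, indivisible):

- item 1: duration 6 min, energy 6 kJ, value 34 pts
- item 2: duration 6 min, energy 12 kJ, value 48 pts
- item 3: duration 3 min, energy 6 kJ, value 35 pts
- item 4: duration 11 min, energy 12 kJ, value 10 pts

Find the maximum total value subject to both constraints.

Feasible sets respecting both limits:
- item 1+item 2+item 3: duration 15, energy 24, value 117
- item 2+item 3: duration 9, energy 18, value 83
- item 1+item 2: duration 12, energy 18, value 82
Best: 117 pts.

117 pts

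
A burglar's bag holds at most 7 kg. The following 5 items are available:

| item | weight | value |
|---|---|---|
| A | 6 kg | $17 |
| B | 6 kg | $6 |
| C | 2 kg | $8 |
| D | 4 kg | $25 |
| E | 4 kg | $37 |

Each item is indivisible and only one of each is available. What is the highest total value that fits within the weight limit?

Check high-value combinations within 7 kg:
- C+E: weight 2+4=6, value 8+37=45
- E: weight 4, value 37
- C+D: weight 2+4=6, value 8+25=33
- D: weight 4, value 25
- A: weight 6, value 17
Best: $45.

$45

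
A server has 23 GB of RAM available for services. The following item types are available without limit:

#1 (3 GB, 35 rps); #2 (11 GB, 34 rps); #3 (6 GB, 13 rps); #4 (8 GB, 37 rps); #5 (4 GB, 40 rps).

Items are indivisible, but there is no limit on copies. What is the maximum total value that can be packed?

Best value-per-unit is #1 at 35/3; filling with it alone gives 7×35 = 245.
Optimal mix: 5×#1 + 2×#5 → memory 23, value 255.

255 rps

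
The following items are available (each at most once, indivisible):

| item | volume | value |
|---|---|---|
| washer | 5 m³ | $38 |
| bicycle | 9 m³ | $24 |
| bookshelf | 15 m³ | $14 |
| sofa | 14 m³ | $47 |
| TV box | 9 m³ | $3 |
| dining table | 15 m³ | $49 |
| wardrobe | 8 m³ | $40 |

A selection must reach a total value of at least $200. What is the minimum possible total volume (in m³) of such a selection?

Subsets with value ≥ 200, sorted by total volume:
- washer+bicycle+sofa+TV box+dining table+wardrobe: volume 60, value 201
- washer+bicycle+bookshelf+sofa+dining table+wardrobe: volume 66, value 212
- washer+bicycle+bookshelf+sofa+TV box+dining table+wardrobe: volume 75, value 215
Minimum volume: 60 m³.

60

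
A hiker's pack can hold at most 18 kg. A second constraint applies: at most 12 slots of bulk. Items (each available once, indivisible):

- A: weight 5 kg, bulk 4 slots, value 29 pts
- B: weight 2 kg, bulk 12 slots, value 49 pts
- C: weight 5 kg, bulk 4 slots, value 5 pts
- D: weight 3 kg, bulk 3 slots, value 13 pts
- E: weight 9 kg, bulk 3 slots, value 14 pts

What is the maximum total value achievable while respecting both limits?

56 pts

Feasible sets respecting both limits:
- A+D+E: weight 17, bulk 10, value 56
- B: weight 2, bulk 12, value 49
- A+C+D: weight 13, bulk 11, value 47
- A+E: weight 14, bulk 7, value 43
Best: 56 pts.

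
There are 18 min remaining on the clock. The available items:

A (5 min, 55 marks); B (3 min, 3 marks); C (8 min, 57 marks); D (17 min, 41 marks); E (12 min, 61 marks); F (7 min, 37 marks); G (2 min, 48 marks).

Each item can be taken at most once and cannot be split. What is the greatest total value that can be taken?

Check high-value combinations within 18 min:
- A+B+C+G: time 5+3+8+2=18, value 55+3+57+48=163
- A+C+G: time 5+8+2=15, value 55+57+48=160
- A+B+F+G: time 5+3+7+2=17, value 55+3+37+48=143
Best: 163 marks.

163 marks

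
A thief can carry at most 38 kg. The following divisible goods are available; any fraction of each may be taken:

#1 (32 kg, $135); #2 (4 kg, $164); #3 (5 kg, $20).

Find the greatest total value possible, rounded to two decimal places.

Take in order of value per unit:
- #2 (164/4 per unit): all 4 → value 164, running total 164.00
- #1 (135/32 per unit): all 32 → value 135, running total 299.00
- #3 (20/5 per unit): 2 of 5 → value 2×20/5 = 8.0000, running total 307.00
Total 307.00.

307.00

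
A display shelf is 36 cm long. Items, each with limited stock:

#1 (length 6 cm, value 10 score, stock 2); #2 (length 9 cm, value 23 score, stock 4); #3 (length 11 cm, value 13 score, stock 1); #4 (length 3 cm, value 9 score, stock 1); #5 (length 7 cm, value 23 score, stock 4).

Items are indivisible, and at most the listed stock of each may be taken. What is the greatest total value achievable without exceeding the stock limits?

102 score

Best selections within length 36 and stock limits:
- 1×#1 + 4×#5: length 34, value 102
- 1×#1 + 1×#2 + 3×#5: length 36, value 102
Best: 102 score.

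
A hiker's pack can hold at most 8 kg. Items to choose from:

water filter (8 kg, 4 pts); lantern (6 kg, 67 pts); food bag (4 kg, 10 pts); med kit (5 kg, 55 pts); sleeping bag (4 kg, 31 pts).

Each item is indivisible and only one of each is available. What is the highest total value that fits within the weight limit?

Check high-value combinations within 8 kg:
- lantern: weight 6, value 67
- med kit: weight 5, value 55
- food bag+sleeping bag: weight 4+4=8, value 10+31=41
- sleeping bag: weight 4, value 31
Best: 67 pts.

67 pts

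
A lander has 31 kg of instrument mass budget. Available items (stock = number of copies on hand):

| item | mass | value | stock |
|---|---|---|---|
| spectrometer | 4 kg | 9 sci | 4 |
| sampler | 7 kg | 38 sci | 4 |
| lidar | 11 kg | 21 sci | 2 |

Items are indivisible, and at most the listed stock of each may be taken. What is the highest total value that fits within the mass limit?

152 sci

Best selections within mass 31 and stock limits:
- 4×sampler: mass 28, value 152
- 2×spectrometer + 3×sampler: mass 29, value 132
Best: 152 sci.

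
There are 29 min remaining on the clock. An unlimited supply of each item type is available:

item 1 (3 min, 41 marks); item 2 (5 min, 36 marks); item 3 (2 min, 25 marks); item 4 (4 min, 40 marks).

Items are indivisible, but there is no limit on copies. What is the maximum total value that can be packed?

394 marks

Best value-per-unit is item 1 at 41/3; filling with it alone gives 9×41 = 369.
Optimal mix: 9×item 1 + 1×item 3 → time 29, value 394.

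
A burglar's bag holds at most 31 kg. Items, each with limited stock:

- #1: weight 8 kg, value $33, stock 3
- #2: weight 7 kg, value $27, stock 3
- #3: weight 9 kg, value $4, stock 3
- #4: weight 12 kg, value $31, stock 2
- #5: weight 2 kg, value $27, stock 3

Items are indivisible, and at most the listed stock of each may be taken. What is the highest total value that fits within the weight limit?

Top feasible selections:
- 3×#1 + 3×#5: weight 30, value 180
- 2×#1 + 1×#2 + 3×#5: weight 29, value 174
- 1×#1 + 2×#2 + 3×#5: weight 28, value 168
Best: $180.

$180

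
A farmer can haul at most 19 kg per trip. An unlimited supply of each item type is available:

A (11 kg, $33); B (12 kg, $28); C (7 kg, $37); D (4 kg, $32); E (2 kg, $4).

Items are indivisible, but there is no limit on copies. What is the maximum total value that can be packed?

Best value-per-unit is D at 32/4; filling with it alone gives 4×32 = 128.
Optimal mix: 1×C + 3×D → weight 19, value 133.

$133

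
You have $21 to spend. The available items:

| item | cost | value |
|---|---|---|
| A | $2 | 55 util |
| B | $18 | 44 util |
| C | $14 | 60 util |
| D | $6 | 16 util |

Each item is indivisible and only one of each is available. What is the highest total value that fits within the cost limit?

115 util

Check high-value combinations within $21:
- A+C: cost 2+14=16, value 55+60=115
- A+B: cost 2+18=20, value 55+44=99
- C+D: cost 14+6=20, value 60+16=76
- A+D: cost 2+6=8, value 55+16=71
- C: cost 14, value 60
Best: 115 util.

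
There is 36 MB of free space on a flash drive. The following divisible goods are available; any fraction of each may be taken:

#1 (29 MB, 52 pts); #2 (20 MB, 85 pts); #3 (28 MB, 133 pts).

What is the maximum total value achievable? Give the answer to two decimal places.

167.00

Take in order of value per unit:
- #3 (133/28 per unit): all 28 → value 133, running total 133.00
- #2 (85/20 per unit): 8 of 20 → value 8×85/20 = 34.0000, running total 167.00
Total 167.00.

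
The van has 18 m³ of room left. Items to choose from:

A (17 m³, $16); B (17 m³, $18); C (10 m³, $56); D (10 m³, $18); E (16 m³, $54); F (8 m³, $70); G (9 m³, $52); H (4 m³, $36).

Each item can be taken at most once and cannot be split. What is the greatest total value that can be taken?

$126

Check high-value combinations within 18 m³:
- C+F: volume 10+8=18, value 56+70=126
- F+G: volume 8+9=17, value 70+52=122
- F+H: volume 8+4=12, value 70+36=106
Best: $126.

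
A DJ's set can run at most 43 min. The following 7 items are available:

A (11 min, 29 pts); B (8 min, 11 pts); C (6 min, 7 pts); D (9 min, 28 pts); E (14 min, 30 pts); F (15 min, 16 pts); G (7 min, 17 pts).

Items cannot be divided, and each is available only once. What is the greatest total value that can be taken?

104 pts

Check high-value combinations within 43 min:
- A+D+E+G: duration 11+9+14+7=41, value 29+28+30+17=104
- A+B+D+E: duration 11+8+9+14=42, value 29+11+28+30=98
- A+C+D+E: duration 11+6+9+14=40, value 29+7+28+30=94
Best: 104 pts.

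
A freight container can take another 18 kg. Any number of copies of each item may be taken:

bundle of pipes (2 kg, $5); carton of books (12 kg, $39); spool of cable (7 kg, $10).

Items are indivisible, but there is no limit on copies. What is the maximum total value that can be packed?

Best value-per-unit is carton of books at 39/12; filling with it alone gives 1×39 = 39.
Optimal mix: 3×bundle of pipes + 1×carton of books → weight 18, value 54.

$54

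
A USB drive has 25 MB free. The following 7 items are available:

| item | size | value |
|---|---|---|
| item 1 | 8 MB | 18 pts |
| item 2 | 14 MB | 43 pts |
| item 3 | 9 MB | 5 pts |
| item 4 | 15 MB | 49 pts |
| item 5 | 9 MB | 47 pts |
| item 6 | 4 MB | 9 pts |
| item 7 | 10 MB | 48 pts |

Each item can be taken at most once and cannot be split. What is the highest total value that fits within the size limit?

Check high-value combinations within 25 MB:
- item 5+item 6+item 7: size 9+4+10=23, value 47+9+48=104
- item 4+item 7: size 15+10=25, value 49+48=97
- item 4+item 5: size 15+9=24, value 49+47=96
Best: 104 pts.

104 pts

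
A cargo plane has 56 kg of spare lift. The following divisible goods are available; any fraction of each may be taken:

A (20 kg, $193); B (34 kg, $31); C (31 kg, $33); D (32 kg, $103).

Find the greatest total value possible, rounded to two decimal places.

300.26

Take in order of value per unit:
- A (193/20 per unit): all 20 → value 193, running total 193.00
- D (103/32 per unit): all 32 → value 103, running total 296.00
- C (33/31 per unit): 4 of 31 → value 4×33/31 = 4.2581, running total 300.26
Total 300.26.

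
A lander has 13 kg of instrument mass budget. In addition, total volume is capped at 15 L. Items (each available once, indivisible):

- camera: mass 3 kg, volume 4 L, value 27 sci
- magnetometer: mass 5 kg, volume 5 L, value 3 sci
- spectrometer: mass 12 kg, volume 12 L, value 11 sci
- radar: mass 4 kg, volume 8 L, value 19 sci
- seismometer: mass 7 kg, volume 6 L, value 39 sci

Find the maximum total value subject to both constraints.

66 sci

Feasible sets respecting both limits:
- camera+seismometer: mass 10, volume 10, value 66
- radar+seismometer: mass 11, volume 14, value 58
- camera+radar: mass 7, volume 12, value 46
Best: 66 sci.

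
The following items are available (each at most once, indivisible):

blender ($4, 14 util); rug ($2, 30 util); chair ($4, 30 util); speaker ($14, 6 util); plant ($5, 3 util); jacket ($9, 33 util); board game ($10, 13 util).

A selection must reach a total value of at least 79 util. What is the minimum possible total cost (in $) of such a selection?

Subsets with value ≥ 79, sorted by total cost:
- rug+chair+jacket: cost 15, value 93
- blender+rug+chair+jacket: cost 19, value 107
Minimum cost: 15 $.

15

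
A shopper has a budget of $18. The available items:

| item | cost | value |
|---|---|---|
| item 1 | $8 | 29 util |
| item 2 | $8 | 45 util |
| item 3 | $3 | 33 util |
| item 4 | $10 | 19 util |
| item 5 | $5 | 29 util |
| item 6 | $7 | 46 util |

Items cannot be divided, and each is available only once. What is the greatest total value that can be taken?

Check high-value combinations within $18:
- item 2+item 3+item 6: cost 8+3+7=18, value 45+33+46=124
- item 3+item 5+item 6: cost 3+5+7=15, value 33+29+46=108
- item 1+item 3+item 6: cost 8+3+7=18, value 29+33+46=108
Best: 124 util.

124 util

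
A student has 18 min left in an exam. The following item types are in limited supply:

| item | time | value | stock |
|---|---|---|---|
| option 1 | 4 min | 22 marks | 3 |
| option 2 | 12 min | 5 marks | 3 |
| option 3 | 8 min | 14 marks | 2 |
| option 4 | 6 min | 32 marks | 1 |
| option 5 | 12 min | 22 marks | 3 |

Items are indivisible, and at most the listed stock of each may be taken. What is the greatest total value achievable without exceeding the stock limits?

Top feasible selections:
- 3×option 1 + 1×option 4: time 18, value 98
- 2×option 1 + 1×option 4: time 14, value 76
Best: 98 marks.

98 marks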